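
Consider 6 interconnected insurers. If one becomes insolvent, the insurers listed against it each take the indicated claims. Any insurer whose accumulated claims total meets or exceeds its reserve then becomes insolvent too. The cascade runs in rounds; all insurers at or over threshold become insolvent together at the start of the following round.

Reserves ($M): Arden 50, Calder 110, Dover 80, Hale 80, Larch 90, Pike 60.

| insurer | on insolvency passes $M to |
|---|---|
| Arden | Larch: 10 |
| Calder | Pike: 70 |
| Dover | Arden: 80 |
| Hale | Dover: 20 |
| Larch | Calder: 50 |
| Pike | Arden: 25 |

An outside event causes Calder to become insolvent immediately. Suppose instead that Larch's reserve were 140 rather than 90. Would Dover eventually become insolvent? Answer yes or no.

no

With Larch's reserve at 140:
Round 1 — Calder becomes insolvent (initial).
  Pike: +70 → 70 ≥ 60
Round 2 — Pike becomes insolvent.
  Arden: +25 → 25 < 50
No further insolvencies.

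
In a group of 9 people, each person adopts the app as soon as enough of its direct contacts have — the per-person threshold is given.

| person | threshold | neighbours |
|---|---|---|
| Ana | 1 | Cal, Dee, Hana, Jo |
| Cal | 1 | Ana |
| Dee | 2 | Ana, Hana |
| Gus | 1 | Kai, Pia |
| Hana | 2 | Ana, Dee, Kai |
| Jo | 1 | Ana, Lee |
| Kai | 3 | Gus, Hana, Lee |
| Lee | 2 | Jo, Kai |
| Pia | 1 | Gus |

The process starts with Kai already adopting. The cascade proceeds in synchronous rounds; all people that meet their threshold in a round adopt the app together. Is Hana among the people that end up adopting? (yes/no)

Round 1 — Kai adopts the app (initial).
Round 2 — checking thresholds:
  Gus: 1 of 2 neighbours ≥ 1, adopts the app.
  Hana: 1 of 3 neighbours < 2, below threshold.
  Lee: 1 of 2 neighbours < 2, below threshold.
Round 3 — checking thresholds:
  Hana: 1 of 3 neighbours < 2, below threshold.
  Lee: 1 of 2 neighbours < 2, below threshold.
  Pia: 1 of 1 neighbours ≥ 1, adopts the app.
Round 4 — no new adoptions; cascade stops.

no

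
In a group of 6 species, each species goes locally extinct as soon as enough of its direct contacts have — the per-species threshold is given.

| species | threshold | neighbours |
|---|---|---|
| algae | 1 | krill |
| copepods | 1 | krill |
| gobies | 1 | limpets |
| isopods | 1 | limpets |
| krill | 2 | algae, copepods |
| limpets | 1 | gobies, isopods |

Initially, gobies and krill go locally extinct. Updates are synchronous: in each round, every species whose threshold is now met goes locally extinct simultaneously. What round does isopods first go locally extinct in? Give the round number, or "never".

Round 1 — gobies, krill go locally extinct (initial).
Round 2 — checking thresholds:
  algae: 1 of 1 neighbours ≥ 1, goes locally extinct.
  copepods: 1 of 1 neighbours ≥ 1, goes locally extinct.
  limpets: 1 of 2 neighbours ≥ 1, goes locally extinct.
Round 3 — checking thresholds:
  isopods: 1 of 1 neighbours ≥ 1, goes locally extinct.
Round 4 — no new extinctions; cascade stops.

3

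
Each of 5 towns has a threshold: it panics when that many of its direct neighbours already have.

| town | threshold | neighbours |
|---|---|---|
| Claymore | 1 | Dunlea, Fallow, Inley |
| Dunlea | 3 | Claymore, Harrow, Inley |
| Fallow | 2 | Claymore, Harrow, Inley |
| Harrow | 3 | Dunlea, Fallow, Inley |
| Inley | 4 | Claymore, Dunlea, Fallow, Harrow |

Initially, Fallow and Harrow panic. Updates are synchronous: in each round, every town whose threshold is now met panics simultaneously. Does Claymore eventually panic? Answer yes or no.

yes

Round 1 — Fallow, Harrow panic (initial).
Round 2 — checking thresholds:
  Claymore: 1 of 3 neighbours ≥ 1, panics.
  Dunlea: 1 of 3 neighbours < 3, below threshold.
  Inley: 2 of 4 neighbours < 4, below threshold.
Round 3 — no new panics; cascade stops.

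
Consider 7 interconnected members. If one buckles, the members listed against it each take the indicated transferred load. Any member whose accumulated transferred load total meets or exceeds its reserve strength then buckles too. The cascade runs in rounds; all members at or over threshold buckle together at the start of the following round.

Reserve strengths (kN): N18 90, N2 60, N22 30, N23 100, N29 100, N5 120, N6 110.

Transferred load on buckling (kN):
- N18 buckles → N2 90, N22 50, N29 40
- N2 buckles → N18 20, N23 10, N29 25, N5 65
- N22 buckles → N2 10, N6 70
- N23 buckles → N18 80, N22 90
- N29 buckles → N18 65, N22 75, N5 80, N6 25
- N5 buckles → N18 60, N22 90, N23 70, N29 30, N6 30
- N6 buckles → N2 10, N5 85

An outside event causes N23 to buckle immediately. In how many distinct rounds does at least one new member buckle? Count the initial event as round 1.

2

Round 1 — N23 buckles (initial).
  N18: +80 → 80 < 90
  N22: +90 → 90 ≥ 30
Round 2 — N22 buckles.
  N2: +10 → 10 < 60
  N6: +70 → 70 < 110
No further bucklings.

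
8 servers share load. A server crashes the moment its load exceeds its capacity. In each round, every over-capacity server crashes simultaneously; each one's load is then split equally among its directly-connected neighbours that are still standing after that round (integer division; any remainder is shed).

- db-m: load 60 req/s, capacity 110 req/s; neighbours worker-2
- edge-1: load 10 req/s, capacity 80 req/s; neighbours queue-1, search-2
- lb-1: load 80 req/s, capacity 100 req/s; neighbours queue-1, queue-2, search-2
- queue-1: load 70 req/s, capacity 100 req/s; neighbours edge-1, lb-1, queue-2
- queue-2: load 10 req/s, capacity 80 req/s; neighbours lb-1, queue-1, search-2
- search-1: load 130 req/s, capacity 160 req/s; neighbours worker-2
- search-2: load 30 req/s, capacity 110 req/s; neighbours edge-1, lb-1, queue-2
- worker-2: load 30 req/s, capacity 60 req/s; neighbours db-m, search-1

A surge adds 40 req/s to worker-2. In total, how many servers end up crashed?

2

Round 1 — worker-2 at 70 > 60. worker-2 crashes.
  worker-2 sheds 70 req/s to db-m, search-1: 35 each.
    db-m: 60+35 = 95 ≤ 110
    search-1: 130+35 = 165 > 160
Round 2 — search-1 crashes.
  search-1 sheds 165 req/s: no online neighbours, lost.
No further crashes.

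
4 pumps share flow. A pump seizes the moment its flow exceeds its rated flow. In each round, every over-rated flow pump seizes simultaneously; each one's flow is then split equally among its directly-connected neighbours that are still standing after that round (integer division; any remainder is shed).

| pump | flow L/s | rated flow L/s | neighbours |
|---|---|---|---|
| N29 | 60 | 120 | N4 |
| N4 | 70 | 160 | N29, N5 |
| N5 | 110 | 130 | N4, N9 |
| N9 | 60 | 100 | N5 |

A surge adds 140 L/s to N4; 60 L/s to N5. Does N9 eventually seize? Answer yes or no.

yes

Round 1 — N4 at 210 > 160; N5 at 170 > 130. N4, N5 seize.
  N4 sheds 210 L/s to N29: 210 each.
    N29: 60+210 = 270 > 120
  N5 sheds 170 L/s to N9: 170 each.
    N9: 60+170 = 230 > 100
Round 2 — N29, N9 seize.
  N29 sheds 270 L/s: no online neighbours, lost.
  N9 sheds 230 L/s: no online neighbours, lost.
No further seizures.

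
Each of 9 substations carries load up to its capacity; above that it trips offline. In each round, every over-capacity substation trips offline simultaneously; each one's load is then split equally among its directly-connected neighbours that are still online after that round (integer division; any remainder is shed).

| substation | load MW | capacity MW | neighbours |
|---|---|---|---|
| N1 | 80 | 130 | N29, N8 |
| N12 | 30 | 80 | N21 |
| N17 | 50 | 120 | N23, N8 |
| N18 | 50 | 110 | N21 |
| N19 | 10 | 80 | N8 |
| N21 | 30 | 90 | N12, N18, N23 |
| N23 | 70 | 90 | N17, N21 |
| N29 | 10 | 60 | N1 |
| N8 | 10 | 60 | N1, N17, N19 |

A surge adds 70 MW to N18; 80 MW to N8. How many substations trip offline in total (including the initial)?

6

Round 1 — N18 at 120 > 110; N8 at 90 > 60. N18, N8 trip offline.
  N18 sheds 120 MW to N21: 120 each.
    N21: 30+120 = 150 > 90
  N8 sheds 90 MW to N1, N17, N19: 30 each.
    N1: 80+30 = 110 ≤ 130
    N17: 50+30 = 80 ≤ 120
    N19: 10+30 = 40 ≤ 80
Round 2 — N21 trips offline.
  N21 sheds 150 MW to N12, N23: 75 each.
    N12: 30+75 = 105 > 80
    N23: 70+75 = 145 > 90
Round 3 — N12, N23 trip offline.
  N12 sheds 105 MW: no online neighbours, lost.
  N23 sheds 145 MW to N17: 145 each.
    N17: 80+145 = 225 > 120
Round 4 — N17 trips offline.
  N17 sheds 225 MW: no online neighbours, lost.
No further trips.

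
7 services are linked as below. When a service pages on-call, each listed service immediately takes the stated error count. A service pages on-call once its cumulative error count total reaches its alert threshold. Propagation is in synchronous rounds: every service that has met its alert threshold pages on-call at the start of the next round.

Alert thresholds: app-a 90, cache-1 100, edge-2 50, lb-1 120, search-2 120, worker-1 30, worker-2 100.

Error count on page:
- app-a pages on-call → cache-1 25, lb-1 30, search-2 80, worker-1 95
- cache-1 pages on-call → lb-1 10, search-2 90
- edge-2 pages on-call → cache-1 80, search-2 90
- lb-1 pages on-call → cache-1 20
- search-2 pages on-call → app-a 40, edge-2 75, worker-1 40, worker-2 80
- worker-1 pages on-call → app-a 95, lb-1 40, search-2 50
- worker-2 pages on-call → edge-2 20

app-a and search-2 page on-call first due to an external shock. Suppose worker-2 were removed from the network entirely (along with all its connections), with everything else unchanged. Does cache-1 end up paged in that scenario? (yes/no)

With worker-2 removed:
Round 1 — app-a, search-2 page on-call (initial).
  cache-1: +25 → 25 < 100
  edge-2: +75 → 75 ≥ 50
  lb-1: +30 → 30 < 120
  worker-1: +95+40 → 135 ≥ 30
Round 2 — edge-2, worker-1 page on-call.
  cache-1: +80 → 105 ≥ 100
  lb-1: +40 → 70 < 120
Round 3 — cache-1 pages on-call.
  lb-1: +10 → 80 < 120
No further pages.

yes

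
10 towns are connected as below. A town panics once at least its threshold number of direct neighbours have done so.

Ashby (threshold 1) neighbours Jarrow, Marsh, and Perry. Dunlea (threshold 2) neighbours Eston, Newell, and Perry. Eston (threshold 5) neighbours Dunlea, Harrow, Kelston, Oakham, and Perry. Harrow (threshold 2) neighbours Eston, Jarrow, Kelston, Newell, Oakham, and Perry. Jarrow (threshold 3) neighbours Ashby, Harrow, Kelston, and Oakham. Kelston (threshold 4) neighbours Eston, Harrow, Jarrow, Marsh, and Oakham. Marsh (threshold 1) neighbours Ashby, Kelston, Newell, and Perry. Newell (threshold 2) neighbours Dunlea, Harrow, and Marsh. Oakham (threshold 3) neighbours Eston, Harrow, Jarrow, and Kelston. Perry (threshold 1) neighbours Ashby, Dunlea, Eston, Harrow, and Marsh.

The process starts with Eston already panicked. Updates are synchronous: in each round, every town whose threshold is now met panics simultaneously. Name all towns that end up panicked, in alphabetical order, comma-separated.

Ashby, Dunlea, Eston, Harrow, Marsh, Newell, Perry

Round 1 — Eston panics (initial).
Round 2 — checking thresholds:
  Dunlea: 1 of 3 neighbours < 2, below threshold.
  Harrow: 1 of 6 neighbours < 2, below threshold.
  Kelston: 1 of 5 neighbours < 4, below threshold.
  Oakham: 1 of 4 neighbours < 3, below threshold.
  Perry: 1 of 5 neighbours ≥ 1, panics.
Round 3 — checking thresholds:
  Ashby: 1 of 3 neighbours ≥ 1, panics.
  Dunlea: 2 of 3 neighbours ≥ 2, panics.
  Harrow: 2 of 6 neighbours ≥ 2, panics.
  Kelston: 1 of 5 neighbours < 4, below threshold.
  Marsh: 1 of 4 neighbours ≥ 1, panics.
  Oakham: 1 of 4 neighbours < 3, below threshold.
Round 4 — checking thresholds:
  Jarrow: 2 of 4 neighbours < 3, below threshold.
  Kelston: 3 of 5 neighbours < 4, below threshold.
  Newell: 3 of 3 neighbours ≥ 2, panics.
  Oakham: 2 of 4 neighbours < 3, below threshold.
Round 5 — no new panics; cascade stops.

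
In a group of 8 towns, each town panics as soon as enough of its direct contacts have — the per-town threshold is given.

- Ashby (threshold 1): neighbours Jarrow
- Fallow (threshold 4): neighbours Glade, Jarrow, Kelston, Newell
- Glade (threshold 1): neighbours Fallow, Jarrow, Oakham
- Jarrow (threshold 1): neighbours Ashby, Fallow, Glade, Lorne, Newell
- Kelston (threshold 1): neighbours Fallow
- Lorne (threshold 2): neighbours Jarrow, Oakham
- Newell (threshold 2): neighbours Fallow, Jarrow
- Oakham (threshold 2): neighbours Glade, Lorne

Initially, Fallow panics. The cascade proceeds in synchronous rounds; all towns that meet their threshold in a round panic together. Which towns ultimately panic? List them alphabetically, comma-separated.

Round 1 — Fallow panics (initial).
Round 2 — checking thresholds:
  Glade: 1 of 3 neighbours ≥ 1, panics.
  Jarrow: 1 of 5 neighbours ≥ 1, panics.
  Kelston: 1 of 1 neighbours ≥ 1, panics.
  Newell: 1 of 2 neighbours < 2, below threshold.
Round 3 — checking thresholds:
  Ashby: 1 of 1 neighbours ≥ 1, panics.
  Lorne: 1 of 2 neighbours < 2, below threshold.
  Newell: 2 of 2 neighbours ≥ 2, panics.
  Oakham: 1 of 2 neighbours < 2, below threshold.
Round 4 — no new panics; cascade stops.

Ashby, Fallow, Glade, Jarrow, Kelston, Newell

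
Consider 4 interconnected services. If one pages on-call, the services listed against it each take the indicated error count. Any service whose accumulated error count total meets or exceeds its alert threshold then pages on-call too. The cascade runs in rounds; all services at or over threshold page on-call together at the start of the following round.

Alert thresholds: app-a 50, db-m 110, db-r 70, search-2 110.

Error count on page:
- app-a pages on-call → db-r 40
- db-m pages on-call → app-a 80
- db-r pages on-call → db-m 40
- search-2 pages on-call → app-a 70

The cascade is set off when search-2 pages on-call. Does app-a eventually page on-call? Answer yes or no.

yes

Round 1 — search-2 pages on-call (initial).
  app-a: +70 → 70 ≥ 50
Round 2 — app-a pages on-call.
  db-r: +40 → 40 < 70
No further pages.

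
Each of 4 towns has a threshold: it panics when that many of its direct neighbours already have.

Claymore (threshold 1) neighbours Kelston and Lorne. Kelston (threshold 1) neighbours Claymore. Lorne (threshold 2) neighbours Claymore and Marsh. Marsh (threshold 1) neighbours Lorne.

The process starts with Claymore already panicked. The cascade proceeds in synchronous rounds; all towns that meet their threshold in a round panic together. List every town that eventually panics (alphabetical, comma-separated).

Round 1 — Claymore panics (initial).
Round 2 — checking thresholds:
  Kelston: 1 of 1 neighbours ≥ 1, panics.
  Lorne: 1 of 2 neighbours < 2, holds.
Round 3 — no new panics; cascade stops.

Claymore, Kelston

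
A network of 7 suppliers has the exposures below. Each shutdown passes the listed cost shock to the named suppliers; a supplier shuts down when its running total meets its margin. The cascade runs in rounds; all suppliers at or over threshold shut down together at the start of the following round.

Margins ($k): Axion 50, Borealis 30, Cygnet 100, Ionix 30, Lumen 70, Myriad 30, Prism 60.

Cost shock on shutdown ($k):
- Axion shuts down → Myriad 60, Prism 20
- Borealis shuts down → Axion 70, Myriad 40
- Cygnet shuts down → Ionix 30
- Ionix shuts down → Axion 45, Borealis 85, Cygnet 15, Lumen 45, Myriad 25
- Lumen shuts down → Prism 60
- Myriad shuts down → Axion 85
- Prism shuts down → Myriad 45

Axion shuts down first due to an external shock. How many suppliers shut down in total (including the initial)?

Round 1 — Axion shuts down (initial).
  Myriad: +60 → 60 ≥ 30
  Prism: +20 → 20 < 60
Round 2 — Myriad shuts down.
No further shutdowns.

2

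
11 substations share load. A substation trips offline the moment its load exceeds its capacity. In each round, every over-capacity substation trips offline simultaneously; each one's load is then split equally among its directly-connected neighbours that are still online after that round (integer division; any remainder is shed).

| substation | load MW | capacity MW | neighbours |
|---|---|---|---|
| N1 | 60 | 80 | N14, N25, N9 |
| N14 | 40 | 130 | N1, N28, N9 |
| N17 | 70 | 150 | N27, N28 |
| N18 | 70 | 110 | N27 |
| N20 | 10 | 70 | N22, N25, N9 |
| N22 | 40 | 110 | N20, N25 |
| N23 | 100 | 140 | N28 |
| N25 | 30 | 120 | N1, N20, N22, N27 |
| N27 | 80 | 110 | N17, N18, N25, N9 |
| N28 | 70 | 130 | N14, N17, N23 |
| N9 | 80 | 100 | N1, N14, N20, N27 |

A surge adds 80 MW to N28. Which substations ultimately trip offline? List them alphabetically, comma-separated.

Round 1 — N28 at 150 > 130. N28 trips offline.
  N28 sheds 150 MW to N14, N17, N23: 50 each.
    N14: 40+50 = 90 ≤ 130
    N17: 70+50 = 120 ≤ 150
    N23: 100+50 = 150 > 140
Round 2 — N23 trips offline.
  N23 sheds 150 MW: no online neighbours, lost.
No further trips.

N23, N28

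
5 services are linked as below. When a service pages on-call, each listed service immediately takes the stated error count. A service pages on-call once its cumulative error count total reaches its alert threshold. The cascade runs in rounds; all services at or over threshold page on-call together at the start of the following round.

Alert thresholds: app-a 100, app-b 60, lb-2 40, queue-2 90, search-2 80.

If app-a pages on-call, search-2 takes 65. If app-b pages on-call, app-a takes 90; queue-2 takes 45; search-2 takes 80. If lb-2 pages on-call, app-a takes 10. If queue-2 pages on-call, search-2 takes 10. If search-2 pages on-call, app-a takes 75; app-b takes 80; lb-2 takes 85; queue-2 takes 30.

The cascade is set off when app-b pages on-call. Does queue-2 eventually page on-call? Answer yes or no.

no

Round 1 — app-b pages on-call (initial).
  app-a: +90 → 90 < 100
  queue-2: +45 → 45 < 90
  search-2: +80 → 80 ≥ 80
Round 2 — search-2 pages on-call.
  app-a: +75 → 165 ≥ 100
  lb-2: +85 → 85 ≥ 40
  queue-2: +30 → 75 < 90
Round 3 — app-a, lb-2 page on-call.
No further pages.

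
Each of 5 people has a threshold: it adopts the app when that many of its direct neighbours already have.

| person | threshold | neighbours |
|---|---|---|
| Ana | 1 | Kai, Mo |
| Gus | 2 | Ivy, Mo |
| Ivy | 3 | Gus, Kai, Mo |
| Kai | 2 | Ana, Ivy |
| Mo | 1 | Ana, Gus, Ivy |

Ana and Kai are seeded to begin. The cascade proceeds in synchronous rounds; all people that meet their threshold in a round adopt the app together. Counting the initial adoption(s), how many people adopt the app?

3

Round 1 — Ana, Kai adopt the app (initial).
Round 2 — checking thresholds:
  Ivy: 1 of 3 neighbours < 3, below threshold.
  Mo: 1 of 3 neighbours ≥ 1, adopts the app.
Round 3 — no new adoptions; cascade stops.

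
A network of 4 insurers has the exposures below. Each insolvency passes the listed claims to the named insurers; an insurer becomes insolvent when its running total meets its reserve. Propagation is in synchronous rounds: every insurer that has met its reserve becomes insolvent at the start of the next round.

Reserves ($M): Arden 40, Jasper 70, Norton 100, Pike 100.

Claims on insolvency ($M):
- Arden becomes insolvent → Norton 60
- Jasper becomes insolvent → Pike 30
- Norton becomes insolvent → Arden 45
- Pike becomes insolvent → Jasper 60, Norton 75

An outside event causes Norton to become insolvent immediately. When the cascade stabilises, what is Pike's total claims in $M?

0

Round 1 — Norton becomes insolvent (initial).
  Arden: +45 → 45 ≥ 40
Round 2 — Arden becomes insolvent.
No further insolvencies.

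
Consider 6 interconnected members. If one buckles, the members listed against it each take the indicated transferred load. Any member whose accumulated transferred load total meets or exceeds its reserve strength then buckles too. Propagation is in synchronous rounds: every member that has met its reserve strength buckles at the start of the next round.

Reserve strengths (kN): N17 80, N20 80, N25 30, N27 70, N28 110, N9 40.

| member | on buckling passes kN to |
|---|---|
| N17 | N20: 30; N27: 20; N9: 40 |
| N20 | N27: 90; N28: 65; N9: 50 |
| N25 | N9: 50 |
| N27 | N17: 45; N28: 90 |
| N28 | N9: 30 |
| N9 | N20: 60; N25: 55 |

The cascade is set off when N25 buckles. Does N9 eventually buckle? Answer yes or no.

Round 1 — N25 buckles (initial).
  N9: +50 → 50 ≥ 40
Round 2 — N9 buckles.
  N20: +60 → 60 < 80
No further bucklings.

yes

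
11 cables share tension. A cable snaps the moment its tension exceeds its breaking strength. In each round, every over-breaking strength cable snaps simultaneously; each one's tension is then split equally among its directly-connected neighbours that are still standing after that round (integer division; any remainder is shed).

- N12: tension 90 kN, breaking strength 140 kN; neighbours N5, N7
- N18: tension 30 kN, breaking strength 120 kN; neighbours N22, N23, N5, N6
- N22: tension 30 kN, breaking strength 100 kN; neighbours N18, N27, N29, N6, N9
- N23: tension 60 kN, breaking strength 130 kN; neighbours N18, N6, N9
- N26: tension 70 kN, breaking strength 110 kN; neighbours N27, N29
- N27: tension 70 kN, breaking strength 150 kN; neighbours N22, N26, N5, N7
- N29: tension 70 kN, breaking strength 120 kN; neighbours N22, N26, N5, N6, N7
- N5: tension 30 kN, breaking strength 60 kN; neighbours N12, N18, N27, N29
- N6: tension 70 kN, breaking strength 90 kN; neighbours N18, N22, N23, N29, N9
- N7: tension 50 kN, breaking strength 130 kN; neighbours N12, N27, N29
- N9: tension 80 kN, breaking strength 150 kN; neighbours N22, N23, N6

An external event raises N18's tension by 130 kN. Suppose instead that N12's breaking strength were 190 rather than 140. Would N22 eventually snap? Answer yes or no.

no

With N12's breaking strength at 190:
Round 1 — N18 at 160 > 120. N18 snaps.
  N18 sheds 160 kN to N22, N23, N5, N6: 40 each.
    N22: 30+40 = 70 ≤ 100
    N23: 60+40 = 100 ≤ 130
    N5: 30+40 = 70 > 60
    N6: 70+40 = 110 > 90
Round 2 — N5, N6 snap.
  N5 sheds 70 kN to N12, N27, N29: 23 each (1 lost).
    N12: 90+23 = 113 ≤ 190
    N27: 70+23 = 93 ≤ 150
    N29: 70+23 = 93 ≤ 120
  N6 sheds 110 kN to N22, N23, N29, N9: 27 each (2 lost).
    N22: 70+27 = 97 ≤ 100
    N23: 100+27 = 127 ≤ 130
    N29: 93+27 = 120 ≤ 120
    N9: 80+27 = 107 ≤ 150
No further breaks.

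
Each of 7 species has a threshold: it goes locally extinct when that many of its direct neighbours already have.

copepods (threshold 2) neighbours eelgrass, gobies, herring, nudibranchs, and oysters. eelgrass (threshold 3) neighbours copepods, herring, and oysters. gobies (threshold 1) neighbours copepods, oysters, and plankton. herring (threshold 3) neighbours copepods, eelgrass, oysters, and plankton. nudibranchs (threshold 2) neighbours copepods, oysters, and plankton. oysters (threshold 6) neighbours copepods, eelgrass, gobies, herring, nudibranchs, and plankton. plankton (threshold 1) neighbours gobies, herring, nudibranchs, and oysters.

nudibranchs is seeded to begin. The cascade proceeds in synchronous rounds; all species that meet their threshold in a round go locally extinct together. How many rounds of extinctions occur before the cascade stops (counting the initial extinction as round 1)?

4

Round 1 — nudibranchs goes locally extinct (initial).
Round 2 — checking thresholds:
  copepods: 1 of 5 neighbours < 2, not yet.
  oysters: 1 of 6 neighbours < 6, not yet.
  plankton: 1 of 4 neighbours ≥ 1, goes locally extinct.
Round 3 — checking thresholds:
  copepods: 1 of 5 neighbours < 2, not yet.
  gobies: 1 of 3 neighbours ≥ 1, goes locally extinct.
  herring: 1 of 4 neighbours < 3, not yet.
  oysters: 2 of 6 neighbours < 6, not yet.
Round 4 — checking thresholds:
  copepods: 2 of 5 neighbours ≥ 2, goes locally extinct.
  herring: 1 of 4 neighbours < 3, not yet.
  oysters: 3 of 6 neighbours < 6, not yet.
Round 5 — no new extinctions; cascade stops.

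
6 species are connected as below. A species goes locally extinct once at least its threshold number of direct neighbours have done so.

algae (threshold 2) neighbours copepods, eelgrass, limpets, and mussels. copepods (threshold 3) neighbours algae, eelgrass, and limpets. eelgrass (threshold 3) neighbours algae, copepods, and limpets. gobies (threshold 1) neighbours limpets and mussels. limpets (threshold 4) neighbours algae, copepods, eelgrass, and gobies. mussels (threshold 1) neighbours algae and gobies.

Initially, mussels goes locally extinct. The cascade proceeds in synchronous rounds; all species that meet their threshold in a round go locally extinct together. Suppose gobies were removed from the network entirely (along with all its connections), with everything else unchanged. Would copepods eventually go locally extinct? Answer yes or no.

With gobies removed:
Round 1 — mussels goes locally extinct (initial).
Round 2 — no new extinctions; cascade stops.

no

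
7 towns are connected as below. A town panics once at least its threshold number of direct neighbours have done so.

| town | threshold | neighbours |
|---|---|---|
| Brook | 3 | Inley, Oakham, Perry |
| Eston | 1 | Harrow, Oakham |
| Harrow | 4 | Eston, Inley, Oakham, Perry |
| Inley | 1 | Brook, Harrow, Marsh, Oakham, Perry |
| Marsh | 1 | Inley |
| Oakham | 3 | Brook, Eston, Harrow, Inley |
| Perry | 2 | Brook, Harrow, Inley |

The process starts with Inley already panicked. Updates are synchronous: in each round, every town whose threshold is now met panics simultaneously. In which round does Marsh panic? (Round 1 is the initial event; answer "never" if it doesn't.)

2

Round 1 — Inley panics (initial).
Round 2 — checking thresholds:
  Brook: 1 of 3 neighbours < 3, holds.
  Harrow: 1 of 4 neighbours < 4, holds.
  Marsh: 1 of 1 neighbours ≥ 1, panics.
  Oakham: 1 of 4 neighbours < 3, holds.
  Perry: 1 of 3 neighbours < 2, holds.
Round 3 — no new panics; cascade stops.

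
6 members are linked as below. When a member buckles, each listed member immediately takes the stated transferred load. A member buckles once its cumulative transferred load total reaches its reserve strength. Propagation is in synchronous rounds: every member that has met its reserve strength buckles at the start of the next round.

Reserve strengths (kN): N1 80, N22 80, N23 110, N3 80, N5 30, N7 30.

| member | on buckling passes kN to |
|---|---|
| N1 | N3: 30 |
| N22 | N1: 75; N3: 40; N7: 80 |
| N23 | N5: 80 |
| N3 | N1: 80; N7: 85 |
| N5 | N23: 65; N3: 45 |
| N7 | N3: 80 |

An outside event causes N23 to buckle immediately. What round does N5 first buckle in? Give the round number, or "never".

Round 1 — N23 buckles (initial).
  N5: +80 → 80 ≥ 30
Round 2 — N5 buckles.
  N3: +45 → 45 < 80
No further bucklings.

2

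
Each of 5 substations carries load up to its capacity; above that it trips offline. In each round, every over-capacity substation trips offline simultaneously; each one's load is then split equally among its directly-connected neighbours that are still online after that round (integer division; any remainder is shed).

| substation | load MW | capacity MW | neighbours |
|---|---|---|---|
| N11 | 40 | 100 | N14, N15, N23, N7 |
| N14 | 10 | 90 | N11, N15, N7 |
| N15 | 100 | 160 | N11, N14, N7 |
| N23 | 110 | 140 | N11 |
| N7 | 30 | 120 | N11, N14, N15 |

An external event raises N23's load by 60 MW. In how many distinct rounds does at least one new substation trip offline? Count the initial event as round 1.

Round 1 — N23 at 170 > 140. N23 trips offline.
  N23 sheds 170 MW to N11: 170 each.
    N11: 40+170 = 210 > 100
Round 2 — N11 trips offline.
  N11 sheds 210 MW to N14, N15, N7: 70 each.
    N14: 10+70 = 80 ≤ 90
    N15: 100+70 = 170 > 160
    N7: 30+70 = 100 ≤ 120
Round 3 — N15 trips offline.
  N15 sheds 170 MW to N14, N7: 85 each.
    N14: 80+85 = 165 > 90
    N7: 100+85 = 185 > 120
Round 4 — N14, N7 trip offline.
  N14 sheds 165 MW: no online neighbours, lost.
  N7 sheds 185 MW: no online neighbours, lost.
No further trips.

4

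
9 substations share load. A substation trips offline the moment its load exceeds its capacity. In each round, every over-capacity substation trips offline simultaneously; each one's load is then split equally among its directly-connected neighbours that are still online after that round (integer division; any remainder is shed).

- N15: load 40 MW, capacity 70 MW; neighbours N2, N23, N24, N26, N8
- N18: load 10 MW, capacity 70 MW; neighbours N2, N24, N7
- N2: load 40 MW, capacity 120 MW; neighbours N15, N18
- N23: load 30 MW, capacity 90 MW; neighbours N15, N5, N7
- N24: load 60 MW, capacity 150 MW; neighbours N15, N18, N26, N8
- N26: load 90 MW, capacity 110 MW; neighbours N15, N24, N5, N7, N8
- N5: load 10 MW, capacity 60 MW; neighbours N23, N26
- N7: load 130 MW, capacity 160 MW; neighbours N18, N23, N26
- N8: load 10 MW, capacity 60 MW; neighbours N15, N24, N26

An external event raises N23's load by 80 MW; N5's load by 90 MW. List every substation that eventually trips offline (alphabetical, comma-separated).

Round 1 — N23 at 110 > 90; N5 at 100 > 60. N23, N5 trip offline.
  N23 sheds 110 MW to N15, N7: 55 each.
    N15: 40+55 = 95 > 70
    N7: 130+55 = 185 > 160
  N5 sheds 100 MW to N26: 100 each.
    N26: 90+100 = 190 > 110
Round 2 — N15, N26, N7 trip offline.
  N15 sheds 95 MW to N2, N24, N8: 31 each (2 lost).
    N2: 40+31 = 71 ≤ 120
    N24: 60+31 = 91 ≤ 150
    N8: 10+31 = 41 ≤ 60
  N26 sheds 190 MW to N24, N8: 95 each.
    N24: 91+95 = 186 > 150
    N8: 41+95 = 136 > 60
  N7 sheds 185 MW to N18: 185 each.
    N18: 10+185 = 195 > 70
Round 3 — N18, N24, N8 trip offline.
  N18 sheds 195 MW to N2: 195 each.
    N2: 71+195 = 266 > 120
  N24 sheds 186 MW: no online neighbours, lost.
  N8 sheds 136 MW: no online neighbours, lost.
Round 4 — N2 trips offline.
  N2 sheds 266 MW: no online neighbours, lost.
No further trips.

N15, N18, N2, N23, N24, N26, N5, N7, N8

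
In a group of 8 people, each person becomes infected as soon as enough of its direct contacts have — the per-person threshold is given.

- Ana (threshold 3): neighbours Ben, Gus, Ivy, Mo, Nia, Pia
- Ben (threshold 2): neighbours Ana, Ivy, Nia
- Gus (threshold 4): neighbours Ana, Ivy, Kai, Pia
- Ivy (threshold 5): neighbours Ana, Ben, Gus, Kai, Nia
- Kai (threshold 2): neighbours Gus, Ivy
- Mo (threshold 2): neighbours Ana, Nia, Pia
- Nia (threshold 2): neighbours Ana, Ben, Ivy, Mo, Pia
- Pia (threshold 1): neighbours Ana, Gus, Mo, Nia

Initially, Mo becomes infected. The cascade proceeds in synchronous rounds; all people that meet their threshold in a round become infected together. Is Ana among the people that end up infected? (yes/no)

yes

Round 1 — Mo becomes infected (initial).
Round 2 — checking thresholds:
  Ana: 1 of 6 neighbours < 3, not yet.
  Nia: 1 of 5 neighbours < 2, not yet.
  Pia: 1 of 4 neighbours ≥ 1, becomes infected.
Round 3 — checking thresholds:
  Ana: 2 of 6 neighbours < 3, not yet.
  Gus: 1 of 4 neighbours < 4, not yet.
  Nia: 2 of 5 neighbours ≥ 2, becomes infected.
Round 4 — checking thresholds:
  Ana: 3 of 6 neighbours ≥ 3, becomes infected.
  Ben: 1 of 3 neighbours < 2, not yet.
  Gus: 1 of 4 neighbours < 4, not yet.
  Ivy: 1 of 5 neighbours < 5, not yet.
Round 5 — checking thresholds:
  Ben: 2 of 3 neighbours ≥ 2, becomes infected.
  Gus: 2 of 4 neighbours < 4, not yet.
  Ivy: 2 of 5 neighbours < 5, not yet.
Round 6 — no new infections; cascade stops.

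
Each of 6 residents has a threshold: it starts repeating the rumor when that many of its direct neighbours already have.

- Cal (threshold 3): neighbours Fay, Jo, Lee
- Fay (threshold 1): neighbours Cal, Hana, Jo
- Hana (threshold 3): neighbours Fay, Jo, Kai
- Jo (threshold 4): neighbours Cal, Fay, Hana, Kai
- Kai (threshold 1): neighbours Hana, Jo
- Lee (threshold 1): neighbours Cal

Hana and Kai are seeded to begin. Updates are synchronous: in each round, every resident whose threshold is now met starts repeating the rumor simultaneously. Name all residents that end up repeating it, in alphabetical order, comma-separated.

Fay, Hana, Kai

Round 1 — Hana, Kai start repeating the rumor (initial).
Round 2 — checking thresholds:
  Fay: 1 of 3 neighbours ≥ 1, starts repeating the rumor.
  Jo: 2 of 4 neighbours < 4, not yet.
Round 3 — no new spreads; cascade stops.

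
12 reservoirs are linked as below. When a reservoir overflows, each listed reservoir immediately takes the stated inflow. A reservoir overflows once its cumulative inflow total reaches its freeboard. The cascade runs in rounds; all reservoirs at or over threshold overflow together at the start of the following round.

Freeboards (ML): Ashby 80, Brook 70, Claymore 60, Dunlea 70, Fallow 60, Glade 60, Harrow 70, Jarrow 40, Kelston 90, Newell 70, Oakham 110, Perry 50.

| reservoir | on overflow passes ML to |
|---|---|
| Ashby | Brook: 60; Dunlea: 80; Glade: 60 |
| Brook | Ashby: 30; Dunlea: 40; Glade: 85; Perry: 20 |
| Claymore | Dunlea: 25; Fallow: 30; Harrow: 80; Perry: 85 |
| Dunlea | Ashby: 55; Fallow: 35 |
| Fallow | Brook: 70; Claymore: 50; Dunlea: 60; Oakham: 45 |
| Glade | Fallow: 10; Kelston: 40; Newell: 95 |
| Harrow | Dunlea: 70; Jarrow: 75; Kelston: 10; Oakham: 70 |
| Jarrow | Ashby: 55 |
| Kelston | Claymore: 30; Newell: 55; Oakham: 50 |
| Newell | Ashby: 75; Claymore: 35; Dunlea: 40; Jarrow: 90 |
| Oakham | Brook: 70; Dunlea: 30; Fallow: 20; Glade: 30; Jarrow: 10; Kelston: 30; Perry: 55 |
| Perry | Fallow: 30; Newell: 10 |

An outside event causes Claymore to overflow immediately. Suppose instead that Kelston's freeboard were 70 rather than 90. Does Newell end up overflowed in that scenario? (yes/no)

With Kelston's freeboard at 70:
Round 1 — Claymore overflows (initial).
  Dunlea: +25 → 25 < 70
  Fallow: +30 → 30 < 60
  Harrow: +80 → 80 ≥ 70
  Perry: +85 → 85 ≥ 50
Round 2 — Harrow, Perry overflow.
  Dunlea: +70 → 95 ≥ 70
  Fallow: +30 → 60 ≥ 60
  Jarrow: +75 → 75 ≥ 40
  Kelston: +10 → 10 < 70
  Newell: +10 → 10 < 70
  Oakham: +70 → 70 < 110
Round 3 — Dunlea, Fallow, Jarrow overflow.
  Ashby: +55+55 → 110 ≥ 80
  Brook: +70 → 70 ≥ 70
  Oakham: +45 → 115 ≥ 110
Round 4 — Ashby, Brook, Oakham overflow.
  Glade: +60+85+30 → 175 ≥ 60
  Kelston: +30 → 40 < 70
Round 5 — Glade overflows.
  Kelston: +40 → 80 ≥ 70
  Newell: +95 → 105 ≥ 70
Round 6 — Kelston, Newell overflow.
No further overflows.

yes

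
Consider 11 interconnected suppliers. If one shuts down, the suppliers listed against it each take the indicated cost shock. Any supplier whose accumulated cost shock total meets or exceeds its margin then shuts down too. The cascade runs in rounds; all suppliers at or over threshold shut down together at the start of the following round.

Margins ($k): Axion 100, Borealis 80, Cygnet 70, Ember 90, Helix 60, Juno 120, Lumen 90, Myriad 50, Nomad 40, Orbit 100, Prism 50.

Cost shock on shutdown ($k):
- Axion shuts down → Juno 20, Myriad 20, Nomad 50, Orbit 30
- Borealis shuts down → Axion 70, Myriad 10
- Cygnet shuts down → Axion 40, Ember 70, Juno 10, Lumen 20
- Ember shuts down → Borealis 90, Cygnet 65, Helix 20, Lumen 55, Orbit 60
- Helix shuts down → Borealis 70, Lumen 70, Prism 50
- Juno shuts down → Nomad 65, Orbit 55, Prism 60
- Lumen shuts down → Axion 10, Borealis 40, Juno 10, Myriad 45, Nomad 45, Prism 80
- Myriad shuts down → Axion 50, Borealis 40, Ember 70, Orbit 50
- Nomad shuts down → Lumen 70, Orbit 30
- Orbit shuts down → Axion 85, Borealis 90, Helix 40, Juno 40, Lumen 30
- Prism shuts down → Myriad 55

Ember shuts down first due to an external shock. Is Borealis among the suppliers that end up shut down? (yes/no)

Round 1 — Ember shuts down (initial).
  Borealis: +90 → 90 ≥ 80
  Cygnet: +65 → 65 < 70
  Helix: +20 → 20 < 60
  Lumen: +55 → 55 < 90
  Orbit: +60 → 60 < 100
Round 2 — Borealis shuts down.
  Axion: +70 → 70 < 100
  Myriad: +10 → 10 < 50
No further shutdowns.

yes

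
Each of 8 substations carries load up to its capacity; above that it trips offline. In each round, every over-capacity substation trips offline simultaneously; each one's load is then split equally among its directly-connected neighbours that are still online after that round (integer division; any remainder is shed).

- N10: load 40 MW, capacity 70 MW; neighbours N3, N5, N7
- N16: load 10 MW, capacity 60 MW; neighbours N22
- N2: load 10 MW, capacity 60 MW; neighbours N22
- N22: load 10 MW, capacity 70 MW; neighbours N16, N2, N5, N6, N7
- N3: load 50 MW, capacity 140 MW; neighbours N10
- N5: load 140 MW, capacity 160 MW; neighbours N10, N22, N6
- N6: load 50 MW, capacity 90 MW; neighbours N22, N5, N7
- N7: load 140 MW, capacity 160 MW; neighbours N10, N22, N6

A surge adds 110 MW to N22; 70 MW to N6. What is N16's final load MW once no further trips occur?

40

Round 1 — N22 at 120 > 70; N6 at 120 > 90. N22, N6 trip offline.
  N22 sheds 120 MW to N16, N2, N5, N7: 30 each.
    N16: 10+30 = 40 ≤ 60
    N2: 10+30 = 40 ≤ 60
    N5: 140+30 = 170 > 160
    N7: 140+30 = 170 > 160
  N6 sheds 120 MW to N5, N7: 60 each.
    N5: 170+60 = 230 > 160
    N7: 170+60 = 230 > 160
Round 2 — N5, N7 trip offline.
  N5 sheds 230 MW to N10: 230 each.
    N10: 40+230 = 270 > 70
  N7 sheds 230 MW to N10: 230 each.
    N10: 270+230 = 500 > 70
Round 3 — N10 trips offline.
  N10 sheds 500 MW to N3: 500 each.
    N3: 50+500 = 550 > 140
Round 4 — N3 trips offline.
  N3 sheds 550 MW: no online neighbours, lost.
No further trips.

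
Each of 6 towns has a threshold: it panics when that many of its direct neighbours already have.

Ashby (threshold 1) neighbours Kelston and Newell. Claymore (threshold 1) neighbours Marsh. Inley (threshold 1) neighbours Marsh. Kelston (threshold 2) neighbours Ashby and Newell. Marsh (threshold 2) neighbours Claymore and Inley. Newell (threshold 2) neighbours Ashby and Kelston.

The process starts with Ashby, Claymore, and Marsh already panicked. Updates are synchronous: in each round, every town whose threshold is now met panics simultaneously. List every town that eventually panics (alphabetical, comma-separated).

Round 1 — Ashby, Claymore, Marsh panic (initial).
Round 2 — checking thresholds:
  Inley: 1 of 1 neighbours ≥ 1, panics.
  Kelston: 1 of 2 neighbours < 2, holds.
  Newell: 1 of 2 neighbours < 2, holds.
Round 3 — no new panics; cascade stops.

Ashby, Claymore, Inley, Marsh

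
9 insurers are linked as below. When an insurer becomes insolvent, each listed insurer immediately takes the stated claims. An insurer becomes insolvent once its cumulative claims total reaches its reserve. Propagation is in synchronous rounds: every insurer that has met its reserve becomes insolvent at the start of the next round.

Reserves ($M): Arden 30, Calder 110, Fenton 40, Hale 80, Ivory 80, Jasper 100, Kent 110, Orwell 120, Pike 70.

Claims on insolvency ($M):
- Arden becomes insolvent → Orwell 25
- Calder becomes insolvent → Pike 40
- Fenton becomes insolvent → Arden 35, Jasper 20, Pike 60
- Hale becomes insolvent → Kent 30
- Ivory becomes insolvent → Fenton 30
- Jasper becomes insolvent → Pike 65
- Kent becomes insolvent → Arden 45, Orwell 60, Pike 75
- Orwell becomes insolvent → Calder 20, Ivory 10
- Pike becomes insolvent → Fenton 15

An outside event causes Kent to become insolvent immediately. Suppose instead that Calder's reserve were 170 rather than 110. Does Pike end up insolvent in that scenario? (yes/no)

With Calder's reserve at 170:
Round 1 — Kent becomes insolvent (initial).
  Arden: +45 → 45 ≥ 30
  Orwell: +60 → 60 < 120
  Pike: +75 → 75 ≥ 70
Round 2 — Arden, Pike become insolvent.
  Fenton: +15 → 15 < 40
  Orwell: +25 → 85 < 120
No further insolvencies.

yes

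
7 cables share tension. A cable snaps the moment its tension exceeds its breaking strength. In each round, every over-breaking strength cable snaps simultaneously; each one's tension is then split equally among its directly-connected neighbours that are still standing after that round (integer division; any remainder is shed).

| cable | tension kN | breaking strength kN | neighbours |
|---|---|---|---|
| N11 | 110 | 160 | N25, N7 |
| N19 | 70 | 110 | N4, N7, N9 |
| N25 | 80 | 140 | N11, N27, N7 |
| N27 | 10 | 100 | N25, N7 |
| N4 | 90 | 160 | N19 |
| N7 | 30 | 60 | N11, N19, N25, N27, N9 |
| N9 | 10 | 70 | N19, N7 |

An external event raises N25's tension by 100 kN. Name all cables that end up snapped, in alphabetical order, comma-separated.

N11, N25, N7

Round 1 — N25 at 180 > 140. N25 snaps.
  N25 sheds 180 kN to N11, N27, N7: 60 each.
    N11: 110+60 = 170 > 160
    N27: 10+60 = 70 ≤ 100
    N7: 30+60 = 90 > 60
Round 2 — N11, N7 snap.
  N11 sheds 170 kN: no online neighbours, lost.
  N7 sheds 90 kN to N19, N27, N9: 30 each.
    N19: 70+30 = 100 ≤ 110
    N27: 70+30 = 100 ≤ 100
    N9: 10+30 = 40 ≤ 70
No further breaks.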